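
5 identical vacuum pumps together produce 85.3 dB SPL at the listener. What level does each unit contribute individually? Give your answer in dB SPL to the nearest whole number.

78 dB SPL

For N identical incoherent sources L_total = L₁ + 10·log₁₀ N, so L₁ = 85.3 − 10·log₁₀(5) = 85.3 − 6.990.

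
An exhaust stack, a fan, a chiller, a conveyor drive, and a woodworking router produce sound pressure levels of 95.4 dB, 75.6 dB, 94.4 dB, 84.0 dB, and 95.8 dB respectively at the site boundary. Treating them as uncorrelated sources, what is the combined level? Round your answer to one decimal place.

Incoherent sources combine by intensity addition: L_total = 10·log₁₀(Σ 10^(L_i/10)).
Σ 10^(L/10) = 10^(95.4/10) + 10^(75.6/10) + 10^(94.4/10) + 10^(84.0/10) + 10^(95.8/10) = 1.031e+10.
L_total = 10·log₁₀(1.031e+10) = 100.13 dB.

100.1 dB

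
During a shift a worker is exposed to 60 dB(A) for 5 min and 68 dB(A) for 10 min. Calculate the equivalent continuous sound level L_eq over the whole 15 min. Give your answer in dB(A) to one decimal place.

66.6 dB(A)

The energy average is taken in the linear domain: L_eq = 10·log₁₀[(Σ tᵢ·10^(Lᵢ/10))/T], T = 15 min.
Σ tᵢ·10^(Lᵢ/10) = 5·10^(60/10) + 10·10^(68/10) = 6.810e+07.
L_eq = 10·log₁₀(6.810e+07/15) = 66.57 dB(A).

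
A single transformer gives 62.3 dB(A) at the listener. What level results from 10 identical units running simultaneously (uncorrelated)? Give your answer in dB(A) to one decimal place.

72.3 dB(A)

L_total = L₁ + 10·log₁₀ N for N identical incoherent sources.
L_total = 62.3 + 10·log₁₀(10) = 62.3 + 10.000 = 72.30 dB(A).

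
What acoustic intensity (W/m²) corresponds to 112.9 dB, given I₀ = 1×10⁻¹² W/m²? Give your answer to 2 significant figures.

I = I₀·10^(L/10) = 10⁻¹² × 10^(112.9/10) = 10^(-0.710).

0.19 W/m²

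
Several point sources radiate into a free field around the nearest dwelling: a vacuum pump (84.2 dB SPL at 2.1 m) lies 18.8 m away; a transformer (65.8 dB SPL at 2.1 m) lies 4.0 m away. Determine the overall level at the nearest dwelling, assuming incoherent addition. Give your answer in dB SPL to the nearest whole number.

66 dB SPL

Apply inverse-square spreading to bring every level to the receiver, then sum 10^(L/10).
vacuum pump: 84.2 − 20·log₁₀(18.8/2.1) = 84.2 − 19.04 = 65.16 dB SPL.
transformer: 65.8 − 20·log₁₀(4.0/2.1) = 65.8 − 5.60 = 60.20 dB SPL.
Σ 10^(L/10) = 4.330e+06 → L_total = 10·log₁₀(4.330e+06) = 66.36 dB SPL.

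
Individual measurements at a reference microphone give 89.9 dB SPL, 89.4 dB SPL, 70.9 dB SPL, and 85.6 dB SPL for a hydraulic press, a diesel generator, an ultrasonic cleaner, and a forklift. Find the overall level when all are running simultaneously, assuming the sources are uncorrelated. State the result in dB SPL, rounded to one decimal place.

93.5 dB SPL

For uncorrelated sources the intensities add, so convert each level to linear form, sum, and take 10·log₁₀ of the total.
Σ 10^(L/10) = 10^(89.9/10) + 10^(89.4/10) + 10^(70.9/10) + 10^(85.6/10) = 2.224e+09.
L_total = 10·log₁₀(2.224e+09) = 93.47 dB SPL.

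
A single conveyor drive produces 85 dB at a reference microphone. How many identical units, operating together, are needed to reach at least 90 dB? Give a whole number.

4

N identical sources give L₁ + 10·log₁₀ N, so require 10·log₁₀ N ≥ 90 − 85 = 5.0 dB.
N ≥ 10^(5.0/10) = 3.162, so N = 4.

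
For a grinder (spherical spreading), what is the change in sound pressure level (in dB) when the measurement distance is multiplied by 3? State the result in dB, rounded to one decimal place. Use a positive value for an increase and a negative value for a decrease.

A point source loses 6 dB per doubling of distance; generally ΔL = −20·log₁₀(r₂/r₁).
ΔL = −20·log₁₀(3) = -9.54 dB.

-9.5 dB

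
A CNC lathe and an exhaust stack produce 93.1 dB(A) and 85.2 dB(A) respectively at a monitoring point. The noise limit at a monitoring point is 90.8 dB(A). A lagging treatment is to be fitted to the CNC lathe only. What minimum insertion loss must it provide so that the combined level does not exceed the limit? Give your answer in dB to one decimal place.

The untreated sources together contribute 10^(85.2/10) = 3.311e+08, i.e. 85.20 dB(A).
To meet 90.8 dB(A) overall, the treated CNC lathe may contribute at most 10^(90.8/10) − 3.311e+08 = 8.711e+08, i.e. 89.40 dB(A).
So the CNC lathe must be reduced from 93.1 to 89.40 dB(A): IL = 3.70 dB.

3.7 dB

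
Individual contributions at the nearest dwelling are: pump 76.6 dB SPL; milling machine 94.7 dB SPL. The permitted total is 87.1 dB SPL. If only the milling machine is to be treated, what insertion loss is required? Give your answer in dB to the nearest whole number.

8 dB

Fixed contribution from the other source: Σ 10^(L/10) = 10^(76.6/10) = 4.571e+07 (76.60 dB SPL).
The limit corresponds to 10^(87.1/10) = 5.129e+08; subtracting the fixed part leaves 4.672e+08 for the milling machine, i.e. 86.69 dB SPL.
Required insertion loss = 94.7 − 86.69 = 8.01 dB.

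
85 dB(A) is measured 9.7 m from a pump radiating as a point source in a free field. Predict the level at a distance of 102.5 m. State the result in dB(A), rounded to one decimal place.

Spherical spreading from a point source gives a 20·log₁₀(r₂/r₁) drop.
L₂ = 85 − 20·log₁₀(102.5/9.7) = 85 − 20.479 = 64.52 dB(A).

64.5 dB(A)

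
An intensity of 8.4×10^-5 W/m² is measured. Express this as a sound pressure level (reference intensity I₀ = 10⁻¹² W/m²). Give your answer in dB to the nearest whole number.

79 dB

I/I₀ = 8.4×10^-5/10⁻¹² = 8.4×10^7, and L = 10·log₁₀(I/I₀).
L = 10·(0.9243 + 7) = 79.24 dB.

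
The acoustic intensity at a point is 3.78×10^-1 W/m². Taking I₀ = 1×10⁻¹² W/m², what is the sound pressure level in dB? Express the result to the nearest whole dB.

Dividing by I₀ shifts the exponent by 12: I/I₀ = 3.78×10^11.
L = 10·(0.5775 + 11) = 115.77 dB.

116 dB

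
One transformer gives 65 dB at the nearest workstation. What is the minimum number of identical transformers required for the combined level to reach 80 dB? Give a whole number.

32

The shortfall is 80 − 65 = 15.0 dB, and N units add 10·log₁₀ N, so need 10·log₁₀ N ≥ 15.0.
N ≥ 10^(15.0/10) = 31.623, so N = 32.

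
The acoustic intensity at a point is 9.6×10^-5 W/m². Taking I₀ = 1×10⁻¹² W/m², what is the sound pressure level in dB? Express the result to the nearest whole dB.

80 dB

Dividing by I₀ shifts the exponent by 12: I/I₀ = 9.6×10^7.
L = 10·(0.9823 + 7) = 79.82 dB.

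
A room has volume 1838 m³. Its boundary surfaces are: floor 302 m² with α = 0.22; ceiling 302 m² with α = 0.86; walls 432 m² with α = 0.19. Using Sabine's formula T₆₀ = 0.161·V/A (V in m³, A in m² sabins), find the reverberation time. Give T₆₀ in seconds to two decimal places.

0.72 s

A = Σ Sᵢαᵢ = 302·0.22 + 302·0.86 + 432·0.19 = 408.24 m².
T₆₀ = 0.161·V/A = 0.161·1838/408.24 = 0.725 s.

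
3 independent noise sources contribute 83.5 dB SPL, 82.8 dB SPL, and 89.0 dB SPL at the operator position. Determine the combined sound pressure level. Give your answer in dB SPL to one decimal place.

90.8 dB SPL

For uncorrelated sources the intensities add, so convert each level to linear form, sum, and take 10·log₁₀ of the total.
Σ 10^(L/10) = 10^(83.5/10) + 10^(82.8/10) + 10^(89.0/10) = 1.209e+09.
L_total = 10·log₁₀(1.209e+09) = 90.82 dB SPL.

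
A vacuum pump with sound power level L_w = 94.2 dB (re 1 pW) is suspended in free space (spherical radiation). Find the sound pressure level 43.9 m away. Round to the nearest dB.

50 dB

The power spreads over a sphere of area 4π·r², so L_p = L_w − 10·log₁₀(4π·r²).
4π·r² = 2.422e+04 m², 10·log₁₀ of that is 43.841 dB.
L_p = 94.2 − 43.841 = 50.36 dB.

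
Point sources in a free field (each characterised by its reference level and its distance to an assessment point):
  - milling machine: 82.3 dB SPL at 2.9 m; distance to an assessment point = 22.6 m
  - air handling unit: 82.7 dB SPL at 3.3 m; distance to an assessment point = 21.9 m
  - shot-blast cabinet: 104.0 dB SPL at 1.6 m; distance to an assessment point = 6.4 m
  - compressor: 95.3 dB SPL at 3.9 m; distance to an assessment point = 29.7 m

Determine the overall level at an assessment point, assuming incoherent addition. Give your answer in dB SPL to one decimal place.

Apply inverse-square spreading to bring every level to the receiver, then sum 10^(L/10).
milling machine: 82.3 − 20·log₁₀(22.6/2.9) = 82.3 − 17.83 = 64.47 dB SPL.
air handling unit: 82.7 − 20·log₁₀(21.9/3.3) = 82.7 − 16.44 = 66.26 dB SPL.
shot-blast cabinet: 104.0 − 20·log₁₀(6.4/1.6) = 104.0 − 12.04 = 91.96 dB SPL.
compressor: 95.3 − 20·log₁₀(29.7/3.9) = 95.3 − 17.63 = 77.67 dB SPL.
Σ 10^(L/10) = 1.635e+09 → L_total = 10·log₁₀(1.635e+09) = 92.14 dB SPL.

92.1 dB SPL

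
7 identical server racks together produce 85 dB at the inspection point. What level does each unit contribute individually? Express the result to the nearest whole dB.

Dividing the total intensity by 7 lowers the level by 10·log₁₀ 7 = 8.451 dB: L₁ = 85 − 8.451.

77 dB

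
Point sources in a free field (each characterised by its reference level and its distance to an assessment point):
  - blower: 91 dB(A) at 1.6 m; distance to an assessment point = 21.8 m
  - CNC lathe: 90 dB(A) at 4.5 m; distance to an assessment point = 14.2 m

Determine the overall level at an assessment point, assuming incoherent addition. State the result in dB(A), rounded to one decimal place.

80.3 dB(A)

First find each source's level at the receiver (point-source: −20·log₁₀(r/r_ref)), then combine on an intensity basis.
blower: 91 − 20·log₁₀(21.8/1.6) = 91 − 22.69 = 68.31 dB(A).
CNC lathe: 90 − 20·log₁₀(14.2/4.5) = 90 − 9.98 = 80.02 dB(A).
Σ 10^(L/10) = 1.072e+08 → L_total = 10·log₁₀(1.072e+08) = 80.30 dB(A).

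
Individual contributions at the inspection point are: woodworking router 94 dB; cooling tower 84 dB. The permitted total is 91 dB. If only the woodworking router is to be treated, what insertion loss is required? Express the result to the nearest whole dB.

The untreated sources together contribute 10^(84/10) = 2.512e+08, i.e. 84.00 dB.
To meet 91 dB overall, the treated woodworking router may contribute at most 10^(91/10) − 2.512e+08 = 1.008e+09, i.e. 90.03 dB.
Required insertion loss = 94 − 90.03 = 3.97 dB.

4 dB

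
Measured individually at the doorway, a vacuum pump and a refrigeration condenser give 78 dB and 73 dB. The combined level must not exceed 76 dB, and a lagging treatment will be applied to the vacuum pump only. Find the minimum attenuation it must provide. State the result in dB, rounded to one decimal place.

5.0 dB

The untreated sources together contribute 10^(73/10) = 1.995e+07, i.e. 73.00 dB.
The limit corresponds to 10^(76/10) = 3.981e+07; subtracting the fixed part leaves 1.986e+07 for the vacuum pump, i.e. 72.98 dB.
Required insertion loss = 78 − 72.98 = 5.02 dB.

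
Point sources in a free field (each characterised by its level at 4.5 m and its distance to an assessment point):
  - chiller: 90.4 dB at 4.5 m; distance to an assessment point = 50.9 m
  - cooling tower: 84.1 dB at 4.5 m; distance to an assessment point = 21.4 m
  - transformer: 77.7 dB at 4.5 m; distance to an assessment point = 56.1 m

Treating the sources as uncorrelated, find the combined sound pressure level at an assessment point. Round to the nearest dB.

73 dB

Propagate each source to the receiver with L = L_ref − 20·log₁₀(r/r_ref), then add intensities.
chiller: 90.4 − 20·log₁₀(50.9/4.5) = 90.4 − 21.07 = 69.33 dB.
cooling tower: 84.1 − 20·log₁₀(21.4/4.5) = 84.1 − 13.54 = 70.56 dB.
transformer: 77.7 − 20·log₁₀(56.1/4.5) = 77.7 − 21.92 = 55.78 dB.
Σ 10^(L/10) = 2.031e+07 → L_total = 10·log₁₀(2.031e+07) = 73.08 dB.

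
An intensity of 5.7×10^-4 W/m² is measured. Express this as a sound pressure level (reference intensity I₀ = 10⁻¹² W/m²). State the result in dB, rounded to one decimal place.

87.6 dB

I/I₀ = 5.7×10^-4/10⁻¹² = 5.7×10^8, and L = 10·log₁₀(I/I₀).
L = 10·(0.7559 + 8) = 87.56 dB.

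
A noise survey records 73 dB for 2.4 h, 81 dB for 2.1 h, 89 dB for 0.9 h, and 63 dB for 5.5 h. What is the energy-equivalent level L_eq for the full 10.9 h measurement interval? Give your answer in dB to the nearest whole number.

80 dB

Weight each interval's intensity by its duration and average over T = 10.9 h:
Σ tᵢ·10^(Lᵢ/10) = 2.4·10^(73/10) + 2.1·10^(81/10) + 0.9·10^(89/10) + 5.5·10^(63/10) = 1.038e+09.
L_eq = 10·log₁₀(1.038e+09/10.9) = 79.79 dB.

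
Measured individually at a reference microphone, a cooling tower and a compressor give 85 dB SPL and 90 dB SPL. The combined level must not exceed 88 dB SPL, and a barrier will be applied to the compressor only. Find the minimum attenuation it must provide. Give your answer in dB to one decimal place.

5.0 dB

The untreated sources together contribute 10^(85/10) = 3.162e+08, i.e. 85.00 dB SPL.
To meet 88 dB SPL overall, the treated compressor may contribute at most 10^(88/10) − 3.162e+08 = 3.147e+08, i.e. 84.98 dB SPL.
Required insertion loss = 90 − 84.98 = 5.02 dB.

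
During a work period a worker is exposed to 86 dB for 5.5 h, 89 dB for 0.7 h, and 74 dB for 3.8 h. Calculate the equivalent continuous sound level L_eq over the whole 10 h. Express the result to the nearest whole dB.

The energy average is taken in the linear domain: L_eq = 10·log₁₀[(Σ tᵢ·10^(Lᵢ/10))/T], T = 10 h.
Σ tᵢ·10^(Lᵢ/10) = 5.5·10^(86/10) + 0.7·10^(89/10) + 3.8·10^(74/10) = 2.841e+09.
L_eq = 10·log₁₀(2.841e+09/10) = 84.53 dB.

85 dB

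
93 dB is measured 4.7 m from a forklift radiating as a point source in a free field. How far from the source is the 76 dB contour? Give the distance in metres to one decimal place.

Point-source spreading drops the level by 20·log₁₀(r₂/r₁); inverting, r₂/r₁ = 10^(ΔL/20).
r₂ = 4.7·10^((93−76)/20) = 4.7·10^(17.0/20) = 33.27 m.

33.3 m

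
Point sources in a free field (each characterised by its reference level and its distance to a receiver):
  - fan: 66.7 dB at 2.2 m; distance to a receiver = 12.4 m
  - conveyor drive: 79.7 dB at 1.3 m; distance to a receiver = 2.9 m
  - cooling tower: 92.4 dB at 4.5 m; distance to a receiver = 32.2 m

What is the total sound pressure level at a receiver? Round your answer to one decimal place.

77.2 dB

First find each source's level at the receiver (point-source: −20·log₁₀(r/r_ref)), then combine on an intensity basis.
fan: 66.7 − 20·log₁₀(12.4/2.2) = 66.7 − 15.02 = 51.68 dB.
conveyor drive: 79.7 − 20·log₁₀(2.9/1.3) = 79.7 − 6.97 = 72.73 dB.
cooling tower: 92.4 − 20·log₁₀(32.2/4.5) = 92.4 − 17.09 = 75.31 dB.
Σ 10^(L/10) = 5.284e+07 → L_total = 10·log₁₀(5.284e+07) = 77.23 dB.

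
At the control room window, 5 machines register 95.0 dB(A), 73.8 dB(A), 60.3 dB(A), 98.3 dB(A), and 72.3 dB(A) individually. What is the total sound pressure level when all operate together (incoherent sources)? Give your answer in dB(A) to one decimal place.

Incoherent sources combine by intensity addition: L_total = 10·log₁₀(Σ 10^(L_i/10)).
Σ 10^(L/10) = 10^(95.0/10) + 10^(73.8/10) + 10^(60.3/10) + 10^(98.3/10) + 10^(72.3/10) = 9.965e+09.
L_total = 10·log₁₀(9.965e+09) = 99.98 dB(A).

100.0 dB(A)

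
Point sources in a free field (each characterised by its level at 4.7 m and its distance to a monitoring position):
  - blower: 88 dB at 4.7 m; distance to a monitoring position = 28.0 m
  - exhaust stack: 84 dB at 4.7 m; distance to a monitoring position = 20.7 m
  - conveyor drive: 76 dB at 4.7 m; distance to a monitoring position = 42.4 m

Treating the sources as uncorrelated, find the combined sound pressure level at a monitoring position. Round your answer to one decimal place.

74.9 dB

Propagate each source to the receiver with L = L_ref − 20·log₁₀(r/r_ref), then add intensities.
blower: 88 − 20·log₁₀(28.0/4.7) = 88 − 15.50 = 72.50 dB.
exhaust stack: 84 − 20·log₁₀(20.7/4.7) = 84 − 12.88 = 71.12 dB.
conveyor drive: 76 − 20·log₁₀(42.4/4.7) = 76 − 19.11 = 56.89 dB.
Σ 10^(L/10) = 3.122e+07 → L_total = 10·log₁₀(3.122e+07) = 74.94 dB.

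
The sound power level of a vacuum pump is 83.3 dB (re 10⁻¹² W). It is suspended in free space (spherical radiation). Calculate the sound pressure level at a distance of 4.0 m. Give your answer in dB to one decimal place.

60.3 dB

L_p = L_w − 10·log₁₀(4π·r²) with r = 4.0 m.
4π·r² = 201.1 m², 10·log₁₀ of that is 23.033 dB.
L_p = 83.3 − 23.033 = 60.27 dB.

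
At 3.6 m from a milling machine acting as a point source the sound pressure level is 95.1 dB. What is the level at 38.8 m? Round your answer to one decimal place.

Point-source attenuation: ΔL = 20·log₁₀(r₂/r₁) = 20·log₁₀(38.8/3.6) = 20.651 dB.
L₂ = 95.1 − 20·log₁₀(38.8/3.6) = 95.1 − 20.651 = 74.45 dB.

74.4 dB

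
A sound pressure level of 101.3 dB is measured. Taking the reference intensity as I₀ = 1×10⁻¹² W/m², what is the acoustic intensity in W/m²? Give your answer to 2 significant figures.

I = I₀·10^(L/10) = 10⁻¹² × 10^(101.3/10) = 10^(-1.870).

0.013 W/m²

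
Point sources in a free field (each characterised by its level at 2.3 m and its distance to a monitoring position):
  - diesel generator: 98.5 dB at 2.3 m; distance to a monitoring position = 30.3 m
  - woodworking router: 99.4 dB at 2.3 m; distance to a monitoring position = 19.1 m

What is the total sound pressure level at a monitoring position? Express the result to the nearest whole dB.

82 dB

Propagate each source to the receiver with L = L_ref − 20·log₁₀(r/r_ref), then add intensities.
diesel generator: 98.5 − 20·log₁₀(30.3/2.3) = 98.5 − 22.39 = 76.11 dB.
woodworking router: 99.4 − 20·log₁₀(19.1/2.3) = 99.4 − 18.39 = 81.01 dB.
Σ 10^(L/10) = 1.671e+08 → L_total = 10·log₁₀(1.671e+08) = 82.23 dB.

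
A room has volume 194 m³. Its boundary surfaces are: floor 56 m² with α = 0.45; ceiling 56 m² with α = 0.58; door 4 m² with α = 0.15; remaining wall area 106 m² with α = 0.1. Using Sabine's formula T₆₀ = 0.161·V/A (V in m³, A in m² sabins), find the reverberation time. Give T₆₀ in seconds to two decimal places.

0.45 s

A = Σ Sᵢαᵢ = 56·0.45 + 56·0.58 + 4·0.15 + 106·0.1 = 68.88 m².
T₆₀ = 0.161 × 194 / 68.88 = 0.453 s.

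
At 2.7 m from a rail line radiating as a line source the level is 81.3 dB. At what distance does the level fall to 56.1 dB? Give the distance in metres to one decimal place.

894.1 m

The 25.2 dB drop corresponds to a distance ratio of 10^(25.2/10) for a line source.
r₂ = 2.7·10^((81.3−56.1)/10) = 2.7·10^(25.2/10) = 894.05 m.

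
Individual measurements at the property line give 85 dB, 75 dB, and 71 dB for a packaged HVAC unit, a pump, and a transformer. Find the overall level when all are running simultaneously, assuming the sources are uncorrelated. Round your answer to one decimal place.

85.6 dB

Incoherent sources combine by intensity addition: L_total = 10·log₁₀(Σ 10^(L_i/10)).
Σ 10^(L/10) = 10^(85/10) + 10^(75/10) + 10^(71/10) = 3.604e+08.
L_total = 10·log₁₀(3.604e+08) = 85.57 dB.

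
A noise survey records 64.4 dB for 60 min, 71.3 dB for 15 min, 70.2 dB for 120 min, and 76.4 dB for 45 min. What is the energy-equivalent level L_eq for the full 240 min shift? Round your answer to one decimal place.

The energy average is taken in the linear domain: L_eq = 10·log₁₀[(Σ tᵢ·10^(Lᵢ/10))/T], T = 240 min.
Σ tᵢ·10^(Lᵢ/10) = 60·10^(64.4/10) + 15·10^(71.3/10) + 120·10^(70.2/10) + 45·10^(76.4/10) = 3.588e+09.
L_eq = 10·log₁₀(3.588e+09/240) = 71.75 dB.

71.7 dB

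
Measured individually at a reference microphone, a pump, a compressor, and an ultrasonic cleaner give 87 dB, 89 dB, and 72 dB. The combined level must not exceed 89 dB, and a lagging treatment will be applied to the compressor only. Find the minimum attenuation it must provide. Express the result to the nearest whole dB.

5 dB

The untreated sources together contribute 10^(87/10) + 10^(72/10) = 5.170e+08, i.e. 87.14 dB.
To meet 89 dB overall, the treated compressor may contribute at most 10^(89/10) − 5.170e+08 = 2.773e+08, i.e. 84.43 dB.
So the compressor must be reduced from 89 to 84.43 dB: IL = 4.57 dB.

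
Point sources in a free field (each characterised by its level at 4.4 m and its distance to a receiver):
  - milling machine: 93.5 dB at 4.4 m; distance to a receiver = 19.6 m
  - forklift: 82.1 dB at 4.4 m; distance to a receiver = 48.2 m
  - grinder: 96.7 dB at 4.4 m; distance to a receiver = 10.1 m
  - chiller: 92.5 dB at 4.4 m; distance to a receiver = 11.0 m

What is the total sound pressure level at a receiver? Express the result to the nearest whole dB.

91 dB

First find each source's level at the receiver (point-source: −20·log₁₀(r/r_ref)), then combine on an intensity basis.
milling machine: 93.5 − 20·log₁₀(19.6/4.4) = 93.5 − 12.98 = 80.52 dB.
forklift: 82.1 − 20·log₁₀(48.2/4.4) = 82.1 − 20.79 = 61.31 dB.
grinder: 96.7 − 20·log₁₀(10.1/4.4) = 96.7 − 7.22 = 89.48 dB.
chiller: 92.5 − 20·log₁₀(11.0/4.4) = 92.5 − 7.96 = 84.54 dB.
Σ 10^(L/10) = 1.286e+09 → L_total = 10·log₁₀(1.286e+09) = 91.09 dB.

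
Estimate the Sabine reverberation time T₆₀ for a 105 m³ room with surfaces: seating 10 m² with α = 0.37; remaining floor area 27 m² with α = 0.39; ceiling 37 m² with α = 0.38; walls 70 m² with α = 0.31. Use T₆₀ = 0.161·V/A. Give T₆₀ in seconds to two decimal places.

0.34 s

A = Σ Sᵢαᵢ = 10·0.37 + 27·0.39 + 37·0.38 + 70·0.31 = 49.99 m².
T₆₀ = 0.161·V/A = 0.161·105/49.99 = 0.338 s.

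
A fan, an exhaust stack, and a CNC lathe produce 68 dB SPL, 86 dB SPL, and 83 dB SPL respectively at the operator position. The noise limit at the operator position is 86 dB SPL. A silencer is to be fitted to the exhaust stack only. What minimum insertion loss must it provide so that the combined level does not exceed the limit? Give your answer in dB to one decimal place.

3.2 dB

Everything except the exhaust stack sums to 10^(68/10) + 10^(83/10) = 2.058e+08 in linear terms, 83.14 dB SPL.
The limit corresponds to 10^(86/10) = 3.981e+08; subtracting the fixed part leaves 1.923e+08 for the exhaust stack, i.e. 82.84 dB SPL.
So the exhaust stack must be reduced from 86 to 82.84 dB SPL: IL = 3.16 dB.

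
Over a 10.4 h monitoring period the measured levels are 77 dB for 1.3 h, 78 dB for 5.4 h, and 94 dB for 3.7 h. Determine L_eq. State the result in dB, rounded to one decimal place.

Weight each interval's intensity by its duration and average over T = 10.4 h:
Σ tᵢ·10^(Lᵢ/10) = 1.3·10^(77/10) + 5.4·10^(78/10) + 3.7·10^(94/10) = 9.700e+09.
L_eq = 10·log₁₀(9.700e+09/10.4) = 89.70 dB.

89.7 dB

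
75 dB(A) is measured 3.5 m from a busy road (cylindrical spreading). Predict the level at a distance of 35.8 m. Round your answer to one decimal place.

64.9 dB(A)

For a line source, L₂ = L₁ − 10·log₁₀(r₂/r₁).
L₂ = 75 − 10·log₁₀(35.8/3.5) = 75 − 10.098 = 64.90 dB(A).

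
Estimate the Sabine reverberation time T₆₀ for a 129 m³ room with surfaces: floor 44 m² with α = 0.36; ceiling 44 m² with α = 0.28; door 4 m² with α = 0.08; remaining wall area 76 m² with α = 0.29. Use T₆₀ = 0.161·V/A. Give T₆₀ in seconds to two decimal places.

0.41 s

Summing Sᵢαᵢ: 44·0.36 + 44·0.28 + 4·0.08 + 76·0.29 = 50.52 m².
T₆₀ = 0.161 × 129 / 50.52 = 0.411 s.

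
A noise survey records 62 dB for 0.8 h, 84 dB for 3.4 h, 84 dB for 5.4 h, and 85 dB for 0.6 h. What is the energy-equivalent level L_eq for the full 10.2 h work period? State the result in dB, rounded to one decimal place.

L_eq = 10·log₁₀[(1/T)·Σ tᵢ·10^(Lᵢ/10)] with T = 10.2 h.
Σ tᵢ·10^(Lᵢ/10) = 0.8·10^(62/10) + 3.4·10^(84/10) + 5.4·10^(84/10) + 0.6·10^(85/10) = 2.401e+09.
L_eq = 10·log₁₀(2.401e+09/10.2) = 83.72 dB.

83.7 dB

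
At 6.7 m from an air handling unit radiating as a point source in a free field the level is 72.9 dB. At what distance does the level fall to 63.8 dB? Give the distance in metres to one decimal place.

Point-source spreading drops the level by 20·log₁₀(r₂/r₁); inverting, r₂/r₁ = 10^(ΔL/20).
r₂ = 6.7·10^((72.9−63.8)/20) = 6.7·10^(9.1/20) = 19.10 m.

19.1 m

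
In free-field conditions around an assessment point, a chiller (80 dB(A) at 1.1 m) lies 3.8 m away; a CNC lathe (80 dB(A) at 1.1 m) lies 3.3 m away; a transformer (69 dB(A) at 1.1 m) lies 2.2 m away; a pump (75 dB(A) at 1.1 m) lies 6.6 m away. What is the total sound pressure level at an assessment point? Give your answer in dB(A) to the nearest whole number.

First find each source's level at the receiver (point-source: −20·log₁₀(r/r_ref)), then combine on an intensity basis.
chiller: 80 − 20·log₁₀(3.8/1.1) = 80 − 10.77 = 69.23 dB(A).
CNC lathe: 80 − 20·log₁₀(3.3/1.1) = 80 − 9.54 = 70.46 dB(A).
transformer: 69 − 20·log₁₀(2.2/1.1) = 69 − 6.02 = 62.98 dB(A).
pump: 75 − 20·log₁₀(6.6/1.1) = 75 − 15.56 = 59.44 dB(A).
Σ 10^(L/10) = 2.235e+07 → L_total = 10·log₁₀(2.235e+07) = 73.49 dB(A).

73 dB(A)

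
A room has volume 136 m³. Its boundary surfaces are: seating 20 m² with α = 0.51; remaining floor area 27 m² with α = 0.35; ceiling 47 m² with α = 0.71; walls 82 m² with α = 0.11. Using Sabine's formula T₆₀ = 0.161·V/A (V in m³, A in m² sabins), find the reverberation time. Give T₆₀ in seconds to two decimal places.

Summing Sᵢαᵢ: 20·0.51 + 27·0.35 + 47·0.71 + 82·0.11 = 62.04 m².
T₆₀ = 0.161 × 136 / 62.04 = 0.353 s.

0.35 s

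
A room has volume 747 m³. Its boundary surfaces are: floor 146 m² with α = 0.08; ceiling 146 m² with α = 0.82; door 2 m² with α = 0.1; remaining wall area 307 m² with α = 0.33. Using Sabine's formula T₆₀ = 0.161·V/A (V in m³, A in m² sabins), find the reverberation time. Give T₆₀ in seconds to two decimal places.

Total absorption A = 146·0.08 + 146·0.82 + 2·0.1 + 307·0.33 = 232.91 m² sabins.
T₆₀ = 0.161 × 747 / 232.91 = 0.516 s.

0.52 s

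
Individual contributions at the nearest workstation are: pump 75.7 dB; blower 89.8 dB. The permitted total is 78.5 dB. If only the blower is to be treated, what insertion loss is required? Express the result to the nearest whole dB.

15 dB

Fixed contribution from the other source: Σ 10^(L/10) = 10^(75.7/10) = 3.715e+07 (75.70 dB).
The limit corresponds to 10^(78.5/10) = 7.079e+07; subtracting the fixed part leaves 3.364e+07 for the blower, i.e. 75.27 dB.
Required insertion loss = 89.8 − 75.27 = 14.53 dB.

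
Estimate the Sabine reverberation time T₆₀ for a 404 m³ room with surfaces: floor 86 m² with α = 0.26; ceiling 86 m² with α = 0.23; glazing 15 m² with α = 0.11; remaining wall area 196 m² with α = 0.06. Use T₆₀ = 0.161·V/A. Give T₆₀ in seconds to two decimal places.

A = Σ Sᵢαᵢ = 86·0.26 + 86·0.23 + 15·0.11 + 196·0.06 = 55.55 m².
T₆₀ = 0.161 × 404 / 55.55 = 1.171 s.

1.17 s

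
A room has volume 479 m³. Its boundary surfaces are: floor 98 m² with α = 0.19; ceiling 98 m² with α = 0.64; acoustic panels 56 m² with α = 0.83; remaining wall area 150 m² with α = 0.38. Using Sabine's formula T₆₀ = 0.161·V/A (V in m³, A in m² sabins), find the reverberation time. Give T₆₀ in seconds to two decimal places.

A = Σ Sᵢαᵢ = 98·0.19 + 98·0.64 + 56·0.83 + 150·0.38 = 184.82 m².
T₆₀ = 0.161 × 479 / 184.82 = 0.417 s.

0.42 s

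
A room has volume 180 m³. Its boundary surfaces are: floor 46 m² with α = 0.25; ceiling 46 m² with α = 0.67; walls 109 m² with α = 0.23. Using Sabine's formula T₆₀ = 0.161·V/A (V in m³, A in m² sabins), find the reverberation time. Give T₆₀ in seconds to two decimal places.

Summing Sᵢαᵢ: 46·0.25 + 46·0.67 + 109·0.23 = 67.39 m².
T₆₀ = 0.161 × 180 / 67.39 = 0.430 s.

0.43 s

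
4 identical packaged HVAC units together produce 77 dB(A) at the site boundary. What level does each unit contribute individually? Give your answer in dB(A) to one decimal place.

71.0 dB(A)

4 equal contributions raise the level by 10·log₁₀ 4 = 6.021 dB, so each unit alone gives 77 − 6.021.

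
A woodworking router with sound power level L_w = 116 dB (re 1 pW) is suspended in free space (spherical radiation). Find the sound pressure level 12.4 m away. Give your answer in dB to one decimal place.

83.1 dB

Free-field spherical radiation: L_p = L_w − 10·log₁₀(4π·r²), r = 12.4 m.
4π·r² = 1932 m², 10·log₁₀ of that is 32.861 dB.
L_p = 116 − 32.861 = 83.14 dB.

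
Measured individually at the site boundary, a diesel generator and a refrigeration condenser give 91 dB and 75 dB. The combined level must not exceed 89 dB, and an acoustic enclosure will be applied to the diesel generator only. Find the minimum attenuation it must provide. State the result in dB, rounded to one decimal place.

The untreated sources together contribute 10^(75/10) = 3.162e+07, i.e. 75.00 dB.
To meet 89 dB overall, the treated diesel generator may contribute at most 10^(89/10) − 3.162e+07 = 7.627e+08, i.e. 88.82 dB.
So the diesel generator must be reduced from 91 to 88.82 dB: IL = 2.18 dB.

2.2 dB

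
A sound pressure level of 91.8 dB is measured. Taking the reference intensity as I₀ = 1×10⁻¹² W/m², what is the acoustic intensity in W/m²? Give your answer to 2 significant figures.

0.0015 W/m²

L = 10·log₁₀(I/I₀) ⇒ I = I₀·10^(L/10) = 10⁻¹² × 10^9.18.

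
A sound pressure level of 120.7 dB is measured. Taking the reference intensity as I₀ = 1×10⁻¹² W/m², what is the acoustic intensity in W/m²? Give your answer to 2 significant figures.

1.2 W/m²

I/I₀ = 10^(120.7/10) = 1.175e+12, so I = 1.175e+12 × 10⁻¹² W/m².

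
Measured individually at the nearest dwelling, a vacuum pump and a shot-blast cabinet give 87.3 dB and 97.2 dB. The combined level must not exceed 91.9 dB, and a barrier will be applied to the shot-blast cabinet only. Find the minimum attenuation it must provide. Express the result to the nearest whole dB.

The untreated sources together contribute 10^(87.3/10) = 5.370e+08, i.e. 87.30 dB.
The limit corresponds to 10^(91.9/10) = 1.549e+09; subtracting the fixed part leaves 1.012e+09 for the shot-blast cabinet, i.e. 90.05 dB.
Required insertion loss = 97.2 − 90.05 = 7.15 dB.

7 dB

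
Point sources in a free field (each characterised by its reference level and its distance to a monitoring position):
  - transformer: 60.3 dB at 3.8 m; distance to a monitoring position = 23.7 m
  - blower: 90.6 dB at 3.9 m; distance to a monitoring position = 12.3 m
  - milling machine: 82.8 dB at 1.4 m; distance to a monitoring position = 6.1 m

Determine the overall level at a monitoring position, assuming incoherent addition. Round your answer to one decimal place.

81.0 dB

Apply inverse-square spreading to bring every level to the receiver, then sum 10^(L/10).
transformer: 60.3 − 20·log₁₀(23.7/3.8) = 60.3 − 15.90 = 44.40 dB.
blower: 90.6 − 20·log₁₀(12.3/3.9) = 90.6 − 9.98 = 80.62 dB.
milling machine: 82.8 − 20·log₁₀(6.1/1.4) = 82.8 − 12.78 = 70.02 dB.
Σ 10^(L/10) = 1.255e+08 → L_total = 10·log₁₀(1.255e+08) = 80.99 dB.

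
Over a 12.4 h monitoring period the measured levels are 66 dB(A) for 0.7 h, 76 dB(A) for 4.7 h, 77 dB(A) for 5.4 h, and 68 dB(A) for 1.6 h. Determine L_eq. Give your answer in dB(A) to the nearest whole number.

76 dB(A)

L_eq = 10·log₁₀[(1/T)·Σ tᵢ·10^(Lᵢ/10)] with T = 12.4 h.
Σ tᵢ·10^(Lᵢ/10) = 0.7·10^(66/10) + 4.7·10^(76/10) + 5.4·10^(77/10) + 1.6·10^(68/10) = 4.706e+08.
L_eq = 10·log₁₀(4.706e+08/12.4) = 75.79 dB(A).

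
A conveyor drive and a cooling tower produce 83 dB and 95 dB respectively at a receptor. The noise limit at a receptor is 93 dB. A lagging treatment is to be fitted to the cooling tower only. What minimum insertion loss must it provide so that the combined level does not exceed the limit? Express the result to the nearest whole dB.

Fixed contribution from the other source: Σ 10^(L/10) = 10^(83/10) = 1.995e+08 (83.00 dB).
To meet 93 dB overall, the treated cooling tower may contribute at most 10^(93/10) − 1.995e+08 = 1.796e+09, i.e. 92.54 dB.
So the cooling tower must be reduced from 95 to 92.54 dB: IL = 2.46 dB.

2 dB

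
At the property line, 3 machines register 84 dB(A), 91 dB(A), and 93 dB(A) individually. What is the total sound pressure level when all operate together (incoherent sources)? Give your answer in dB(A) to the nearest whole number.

Incoherent sources combine by intensity addition: L_total = 10·log₁₀(Σ 10^(L_i/10)).
Σ 10^(L/10) = 10^(84/10) + 10^(91/10) + 10^(93/10) = 3.505e+09.
L_total = 10·log₁₀(3.505e+09) = 95.45 dB(A).

95 dB(A)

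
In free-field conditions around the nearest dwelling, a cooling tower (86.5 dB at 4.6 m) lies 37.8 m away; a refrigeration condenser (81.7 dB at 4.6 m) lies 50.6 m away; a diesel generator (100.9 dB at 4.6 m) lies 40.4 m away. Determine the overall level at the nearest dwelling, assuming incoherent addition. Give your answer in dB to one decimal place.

Propagate each source to the receiver with L = L_ref − 20·log₁₀(r/r_ref), then add intensities.
cooling tower: 86.5 − 20·log₁₀(37.8/4.6) = 86.5 − 18.29 = 68.21 dB.
refrigeration condenser: 81.7 − 20·log₁₀(50.6/4.6) = 81.7 − 20.83 = 60.87 dB.
diesel generator: 100.9 − 20·log₁₀(40.4/4.6) = 100.9 − 18.87 = 82.03 dB.
Σ 10^(L/10) = 1.673e+08 → L_total = 10·log₁₀(1.673e+08) = 82.24 dB.

82.2 dB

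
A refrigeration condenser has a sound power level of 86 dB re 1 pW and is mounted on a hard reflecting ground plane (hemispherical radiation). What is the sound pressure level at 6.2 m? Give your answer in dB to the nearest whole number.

62 dB

Free-field hemispherical radiation: L_p = L_w − 10·log₁₀(2π·r²), r = 6.2 m.
2π·r² = 241.5 m², 10·log₁₀ of that is 23.830 dB.
L_p = 86 − 23.830 = 62.17 dB.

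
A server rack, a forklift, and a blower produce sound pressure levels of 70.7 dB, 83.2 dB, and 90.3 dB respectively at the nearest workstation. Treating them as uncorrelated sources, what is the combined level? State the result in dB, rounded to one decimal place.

Incoherent sources combine by intensity addition: L_total = 10·log₁₀(Σ 10^(L_i/10)).
Σ 10^(L/10) = 10^(70.7/10) + 10^(83.2/10) + 10^(90.3/10) = 1.292e+09.
L_total = 10·log₁₀(1.292e+09) = 91.11 dB.

91.1 dB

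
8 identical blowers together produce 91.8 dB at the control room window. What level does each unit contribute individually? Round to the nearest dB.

83 dB

8 equal contributions raise the level by 10·log₁₀ 8 = 9.031 dB, so each unit alone gives 91.8 − 9.031.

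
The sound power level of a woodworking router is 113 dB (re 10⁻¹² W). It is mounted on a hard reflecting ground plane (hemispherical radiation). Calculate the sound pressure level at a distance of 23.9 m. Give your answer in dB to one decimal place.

77.5 dB

The power spreads over a hemisphere of area 2π·r², so L_p = L_w − 10·log₁₀(2π·r²).
2π·r² = 3589 m², 10·log₁₀ of that is 35.550 dB.
L_p = 113 − 35.550 = 77.45 dB.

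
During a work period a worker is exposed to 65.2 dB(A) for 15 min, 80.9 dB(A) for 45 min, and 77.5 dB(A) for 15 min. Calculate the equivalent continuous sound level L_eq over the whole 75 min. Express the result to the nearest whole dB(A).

79 dB(A)

Weight each interval's intensity by its duration and average over T = 75 min:
Σ tᵢ·10^(Lᵢ/10) = 15·10^(65.2/10) + 45·10^(80.9/10) + 15·10^(77.5/10) = 6.429e+09.
L_eq = 10·log₁₀(6.429e+09/75) = 79.33 dB(A).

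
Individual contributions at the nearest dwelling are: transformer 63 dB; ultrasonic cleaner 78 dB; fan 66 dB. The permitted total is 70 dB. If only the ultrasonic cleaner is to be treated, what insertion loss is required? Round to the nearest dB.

Fixed contribution from the other sources: Σ 10^(L/10) = 10^(63/10) + 10^(66/10) = 5.976e+06 (67.76 dB).
The limit corresponds to 10^(70/10) = 1.000e+07; subtracting the fixed part leaves 4.024e+06 for the ultrasonic cleaner, i.e. 66.05 dB.
So the ultrasonic cleaner must be reduced from 78 to 66.05 dB: IL = 11.95 dB.

12 dB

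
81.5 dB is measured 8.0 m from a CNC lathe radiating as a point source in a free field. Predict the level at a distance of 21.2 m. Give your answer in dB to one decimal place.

For a point source, L₂ = L₁ − 20·log₁₀(r₂/r₁).
L₂ = 81.5 − 20·log₁₀(21.2/8.0) = 81.5 − 8.465 = 73.04 dB.

73.0 dB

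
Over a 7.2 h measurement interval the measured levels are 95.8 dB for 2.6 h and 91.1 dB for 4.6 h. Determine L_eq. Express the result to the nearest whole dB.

Weight each interval's intensity by its duration and average over T = 7.2 h:
Σ tᵢ·10^(Lᵢ/10) = 2.6·10^(95.8/10) + 4.6·10^(91.1/10) = 1.581e+10.
L_eq = 10·log₁₀(1.581e+10/7.2) = 93.42 dB.

93 dB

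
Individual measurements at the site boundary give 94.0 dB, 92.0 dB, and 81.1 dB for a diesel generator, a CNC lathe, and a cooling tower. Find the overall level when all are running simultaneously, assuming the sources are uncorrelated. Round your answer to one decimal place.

96.3 dB

For uncorrelated sources the intensities add, so convert each level to linear form, sum, and take 10·log₁₀ of the total.
Σ 10^(L/10) = 10^(94.0/10) + 10^(92.0/10) + 10^(81.1/10) = 4.226e+09.
L_total = 10·log₁₀(4.226e+09) = 96.26 dB.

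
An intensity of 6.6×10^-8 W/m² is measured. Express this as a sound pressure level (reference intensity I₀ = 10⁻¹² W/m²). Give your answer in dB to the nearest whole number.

48 dB

Dividing by I₀ shifts the exponent by 12: I/I₀ = 6.6×10^4.
L = 10·(0.8195 + 4) = 48.20 dB.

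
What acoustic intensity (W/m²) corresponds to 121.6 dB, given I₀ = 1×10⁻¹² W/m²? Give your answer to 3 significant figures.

1.45 W/m²

L = 10·log₁₀(I/I₀) ⇒ I = I₀·10^(L/10) = 10⁻¹² × 10^12.16.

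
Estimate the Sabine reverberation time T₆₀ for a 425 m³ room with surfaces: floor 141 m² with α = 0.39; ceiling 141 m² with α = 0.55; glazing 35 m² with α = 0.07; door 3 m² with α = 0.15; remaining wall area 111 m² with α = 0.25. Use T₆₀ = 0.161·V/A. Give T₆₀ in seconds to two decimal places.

A = Σ Sᵢαᵢ = 141·0.39 + 141·0.55 + 35·0.07 + 3·0.15 + 111·0.25 = 163.19 m².
T₆₀ = 0.161 × 425 / 163.19 = 0.419 s.

0.42 s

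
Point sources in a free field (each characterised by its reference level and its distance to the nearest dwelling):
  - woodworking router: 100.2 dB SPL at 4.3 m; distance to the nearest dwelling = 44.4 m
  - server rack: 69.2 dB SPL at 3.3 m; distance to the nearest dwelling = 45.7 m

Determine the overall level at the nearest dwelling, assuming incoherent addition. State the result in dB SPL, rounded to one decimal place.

Propagate each source to the receiver with L = L_ref − 20·log₁₀(r/r_ref), then add intensities.
woodworking router: 100.2 − 20·log₁₀(44.4/4.3) = 100.2 − 20.28 = 79.92 dB SPL.
server rack: 69.2 − 20·log₁₀(45.7/3.3) = 69.2 − 22.83 = 46.37 dB SPL.
Σ 10^(L/10) = 9.826e+07 → L_total = 10·log₁₀(9.826e+07) = 79.92 dB SPL.

79.9 dB SPL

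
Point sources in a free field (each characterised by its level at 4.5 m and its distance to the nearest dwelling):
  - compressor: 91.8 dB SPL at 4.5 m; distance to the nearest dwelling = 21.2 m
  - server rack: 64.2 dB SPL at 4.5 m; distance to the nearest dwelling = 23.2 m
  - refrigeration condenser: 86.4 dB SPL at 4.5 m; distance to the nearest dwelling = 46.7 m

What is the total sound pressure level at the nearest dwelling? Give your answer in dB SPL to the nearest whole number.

79 dB SPL

Propagate each source to the receiver with L = L_ref − 20·log₁₀(r/r_ref), then add intensities.
compressor: 91.8 − 20·log₁₀(21.2/4.5) = 91.8 − 13.46 = 78.34 dB SPL.
server rack: 64.2 − 20·log₁₀(23.2/4.5) = 64.2 − 14.25 = 49.95 dB SPL.
refrigeration condenser: 86.4 − 20·log₁₀(46.7/4.5) = 86.4 − 20.32 = 66.08 dB SPL.
Σ 10^(L/10) = 7.235e+07 → L_total = 10·log₁₀(7.235e+07) = 78.59 dB SPL.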